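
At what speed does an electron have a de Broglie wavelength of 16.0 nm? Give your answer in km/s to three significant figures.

v = 45.5 km/s

p = h/λ = 6.626 × 10⁻³⁴ / 1.600 × 10⁻⁸ = 4.141 × 10⁻²⁶ kg·m/s.
v = p/m = 4.141 × 10⁻²⁶ / 9.109 × 10⁻³¹ = 4.55 × 10⁴ m/s = 45.5 km/s.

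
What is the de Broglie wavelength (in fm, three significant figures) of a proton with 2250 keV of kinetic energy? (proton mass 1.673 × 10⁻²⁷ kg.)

KE = 2250 keV = 3.605 × 10⁻¹³ J.
p = √(2mKE) = √(2 × 1.673 × 10⁻²⁷ × 3.605 × 10⁻¹³) = 3.473 × 10⁻²⁰ kg·m/s.
λ = h/p = 6.626 × 10⁻³⁴ / 3.473 × 10⁻²⁰ = 1.91 × 10⁻¹⁴ m = 19.1 fm.

λ = 19.1 fm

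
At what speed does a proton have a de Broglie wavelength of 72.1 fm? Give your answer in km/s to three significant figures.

v = 5490 km/s

p = h/λ = 6.626 × 10⁻³⁴ / 7.210 × 10⁻¹⁴ = 9.190 × 10⁻²¹ kg·m/s.
v = p/m = 9.190 × 10⁻²¹ / 1.673 × 10⁻²⁷ = 5.49 × 10⁶ m/s = 5490 km/s.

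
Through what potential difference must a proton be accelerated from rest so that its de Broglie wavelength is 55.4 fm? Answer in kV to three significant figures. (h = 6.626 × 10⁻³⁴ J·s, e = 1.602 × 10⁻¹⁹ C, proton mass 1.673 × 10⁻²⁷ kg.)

p = h/λ = 6.626 × 10⁻³⁴ / 5.540 × 10⁻¹⁴ = 1.196 × 10⁻²⁰ kg·m/s.
KE = p²/(2m) = 4.275 × 10⁻¹⁴ J.
V = KE/e = 4.275 × 10⁻¹⁴ / (1.602 × 10⁻¹⁹) = 267 kV.

V = 267 kV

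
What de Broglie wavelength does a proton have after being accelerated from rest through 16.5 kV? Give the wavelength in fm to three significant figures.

λ = 223 fm

KE = eV = 1.602 × 10⁻¹⁹ × 1.650 × 10⁴ = 2.643 × 10⁻¹⁵ J.
p = √(2mKE) = √(2 × 1.673 × 10⁻²⁷ × 2.643 × 10⁻¹⁵) = 2.974 × 10⁻²¹ kg·m/s.
λ = h/p = 6.626 × 10⁻³⁴ / 2.974 × 10⁻²¹ = 2.23 × 10⁻¹³ m = 223 fm.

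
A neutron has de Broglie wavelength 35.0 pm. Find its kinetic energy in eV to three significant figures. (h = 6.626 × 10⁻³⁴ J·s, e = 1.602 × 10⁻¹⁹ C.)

KE = 0.668 eV

p = h/λ = 6.626 × 10⁻³⁴ / 3.500 × 10⁻¹¹ = 1.893 × 10⁻²³ kg·m/s.
KE = p²/(2m) = (1.893 × 10⁻²³)² / (2 × 1.675 × 10⁻²⁷) = 1.070 × 10⁻¹⁹ J = 0.668 eV.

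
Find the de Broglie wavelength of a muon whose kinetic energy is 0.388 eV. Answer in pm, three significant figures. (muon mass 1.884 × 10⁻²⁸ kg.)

λ = 137 pm

KE = 0.388 eV = 6.216 × 10⁻²⁰ J.
p = √(2mKE) = √(2 × 1.884 × 10⁻²⁸ × 6.216 × 10⁻²⁰) = 4.840 × 10⁻²⁴ kg·m/s.
λ = h/p = 6.626 × 10⁻³⁴ / 4.840 × 10⁻²⁴ = 1.37 × 10⁻¹⁰ m = 137 pm.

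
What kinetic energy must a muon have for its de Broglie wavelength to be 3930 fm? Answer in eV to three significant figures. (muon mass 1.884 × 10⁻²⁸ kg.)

p = h/λ = 6.626 × 10⁻³⁴ / 3.930 × 10⁻¹² = 1.686 × 10⁻²² kg·m/s.
KE = p²/(2m) = (1.686 × 10⁻²²)² / (2 × 1.884 × 10⁻²⁸) = 7.544 × 10⁻¹⁷ J = 471 eV.

KE = 471 eV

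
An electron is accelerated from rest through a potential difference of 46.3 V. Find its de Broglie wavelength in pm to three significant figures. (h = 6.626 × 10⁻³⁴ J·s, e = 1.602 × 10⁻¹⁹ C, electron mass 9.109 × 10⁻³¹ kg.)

KE = eV = 1.602 × 10⁻¹⁹ × 46.30 = 7.417 × 10⁻¹⁸ J.
p = √(2mKE) = √(2 × 9.109 × 10⁻³¹ × 7.417 × 10⁻¹⁸) = 3.676 × 10⁻²⁴ kg·m/s.
λ = h/p = 6.626 × 10⁻³⁴ / 3.676 × 10⁻²⁴ = 1.80 × 10⁻¹⁰ m = 180 pm.

λ = 180 pm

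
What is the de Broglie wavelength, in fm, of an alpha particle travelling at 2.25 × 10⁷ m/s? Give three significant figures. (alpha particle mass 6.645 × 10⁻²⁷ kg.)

p = mv = 6.645 × 10⁻²⁷ × 2.25 × 10⁷ = 1.495 × 10⁻¹⁹ kg·m/s.
λ = h/p = 6.626 × 10⁻³⁴ / 1.495 × 10⁻¹⁹ = 4.43 × 10⁻¹⁵ m = 4.43 fm.

λ = 4.43 fm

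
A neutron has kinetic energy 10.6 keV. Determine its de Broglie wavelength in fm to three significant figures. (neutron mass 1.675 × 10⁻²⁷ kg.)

λ = 278 fm

KE = 10.6 keV = 1.698 × 10⁻¹⁵ J.
p = √(2mKE) = √(2 × 1.675 × 10⁻²⁷ × 1.698 × 10⁻¹⁵) = 2.385 × 10⁻²¹ kg·m/s.
λ = h/p = 6.626 × 10⁻³⁴ / 2.385 × 10⁻²¹ = 2.78 × 10⁻¹³ m = 278 fm.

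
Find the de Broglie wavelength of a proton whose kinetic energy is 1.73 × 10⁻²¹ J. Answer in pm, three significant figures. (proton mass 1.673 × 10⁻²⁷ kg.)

λ = 275 pm

p = √(2mKE) = √(2 × 1.673 × 10⁻²⁷ × 1.730 × 10⁻²¹) = 2.406 × 10⁻²⁴ kg·m/s.
λ = h/p = 6.626 × 10⁻³⁴ / 2.406 × 10⁻²⁴ = 2.75 × 10⁻¹⁰ m = 275 pm.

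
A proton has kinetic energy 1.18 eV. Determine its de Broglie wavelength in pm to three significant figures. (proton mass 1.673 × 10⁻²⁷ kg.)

KE = 1.18 eV = 1.890 × 10⁻¹⁹ J.
p = √(2mKE) = √(2 × 1.673 × 10⁻²⁷ × 1.890 × 10⁻¹⁹) = 2.515 × 10⁻²³ kg·m/s.
λ = h/p = 6.626 × 10⁻³⁴ / 2.515 × 10⁻²³ = 2.63 × 10⁻¹¹ m = 26.3 pm.

λ = 26.3 pm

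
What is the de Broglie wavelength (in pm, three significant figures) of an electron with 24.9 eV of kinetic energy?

λ = 246 pm

KE = 24.9 eV = 3.989 × 10⁻¹⁸ J.
p = √(2mKE) = √(2 × 9.109 × 10⁻³¹ × 3.989 × 10⁻¹⁸) = 2.696 × 10⁻²⁴ kg·m/s.
λ = h/p = 6.626 × 10⁻³⁴ / 2.696 × 10⁻²⁴ = 2.46 × 10⁻¹⁰ m = 246 pm.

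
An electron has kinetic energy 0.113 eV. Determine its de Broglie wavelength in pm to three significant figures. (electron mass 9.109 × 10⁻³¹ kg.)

KE = 0.113 eV = 1.810 × 10⁻²⁰ J.
p = √(2mKE) = √(2 × 9.109 × 10⁻³¹ × 1.810 × 10⁻²⁰) = 1.816 × 10⁻²⁵ kg·m/s.
λ = h/p = 6.626 × 10⁻³⁴ / 1.816 × 10⁻²⁵ = 3.65 × 10⁻⁹ m = 3650 pm.

λ = 3650 pm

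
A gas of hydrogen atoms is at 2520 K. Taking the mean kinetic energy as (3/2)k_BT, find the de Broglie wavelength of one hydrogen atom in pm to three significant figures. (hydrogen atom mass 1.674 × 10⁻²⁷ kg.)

λ = 50.1 pm

KE = (3/2)k_BT = 1.5 × 1.381 × 10⁻²³ × 2520 = 5.220 × 10⁻²⁰ J.
p = √(2mKE) = √(2 × 1.674 × 10⁻²⁷ × 5.220 × 10⁻²⁰) = 1.322 × 10⁻²³ kg·m/s.
λ = h/p = 5.01 × 10⁻¹¹ m = 50.1 pm.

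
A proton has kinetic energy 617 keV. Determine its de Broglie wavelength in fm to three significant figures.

λ = 36.4 fm

KE = 617 keV = 9.884 × 10⁻¹⁴ J.
p = √(2mKE) = √(2 × 1.673 × 10⁻²⁷ × 9.884 × 10⁻¹⁴) = 1.819 × 10⁻²⁰ kg·m/s.
λ = h/p = 6.626 × 10⁻³⁴ / 1.819 × 10⁻²⁰ = 3.64 × 10⁻¹⁴ m = 36.4 fm.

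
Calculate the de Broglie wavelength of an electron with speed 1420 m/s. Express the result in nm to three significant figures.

p = mv = 9.109 × 10⁻³¹ × 1420 = 1.293 × 10⁻²⁷ kg·m/s.
λ = h/p = 6.626 × 10⁻³⁴ / 1.293 × 10⁻²⁷ = 5.12 × 10⁻⁷ m = 512 nm.

λ = 512 nm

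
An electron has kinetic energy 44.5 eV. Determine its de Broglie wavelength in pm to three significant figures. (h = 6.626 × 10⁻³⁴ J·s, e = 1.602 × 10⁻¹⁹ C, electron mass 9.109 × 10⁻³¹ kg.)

λ = 184 pm

KE = 44.5 eV = 7.129 × 10⁻¹⁸ J.
p = √(2mKE) = √(2 × 9.109 × 10⁻³¹ × 7.129 × 10⁻¹⁸) = 3.604 × 10⁻²⁴ kg·m/s.
λ = h/p = 6.626 × 10⁻³⁴ / 3.604 × 10⁻²⁴ = 1.84 × 10⁻¹⁰ m = 184 pm.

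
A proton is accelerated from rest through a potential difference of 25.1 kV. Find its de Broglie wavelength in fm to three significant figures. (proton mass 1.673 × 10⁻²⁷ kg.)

λ = 181 fm

KE = eV = 1.602 × 10⁻¹⁹ × 2.510 × 10⁴ = 4.021 × 10⁻¹⁵ J.
p = √(2mKE) = √(2 × 1.673 × 10⁻²⁷ × 4.021 × 10⁻¹⁵) = 3.668 × 10⁻²¹ kg·m/s.
λ = h/p = 6.626 × 10⁻³⁴ / 3.668 × 10⁻²¹ = 1.81 × 10⁻¹³ m = 181 fm.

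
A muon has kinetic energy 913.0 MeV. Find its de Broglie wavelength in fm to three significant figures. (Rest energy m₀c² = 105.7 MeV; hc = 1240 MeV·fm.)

λ = 1.22 fm

Total energy E = KE + m₀c² = 913.0 + 105.7 = 1018.7 MeV.
(pc)² = E² − (m₀c²)² = (1018.7)² − (105.7)² = 1.027 × 10⁶ MeV², so pc = 1013 MeV.
λ = hc/(pc) = 1240 MeV·fm / 1013 MeV = 1.22 fm.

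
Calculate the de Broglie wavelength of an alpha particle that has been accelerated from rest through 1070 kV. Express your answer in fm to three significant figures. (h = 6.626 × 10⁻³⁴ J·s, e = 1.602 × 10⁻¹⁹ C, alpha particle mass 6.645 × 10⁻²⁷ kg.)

λ = 9.82 fm

KE = 2eV = 2 × 1.602 × 10⁻¹⁹ × 1.070 × 10⁶ = 3.428 × 10⁻¹³ J.
p = √(2mKE) = √(2 × 6.645 × 10⁻²⁷ × 3.428 × 10⁻¹³) = 6.750 × 10⁻²⁰ kg·m/s.
λ = h/p = 6.626 × 10⁻³⁴ / 6.750 × 10⁻²⁰ = 9.82 × 10⁻¹⁵ m = 9.82 fm.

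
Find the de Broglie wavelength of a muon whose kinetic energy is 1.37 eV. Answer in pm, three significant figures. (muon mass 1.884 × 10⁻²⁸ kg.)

λ = 72.9 pm

KE = 1.37 eV = 2.195 × 10⁻¹⁹ J.
p = √(2mKE) = √(2 × 1.884 × 10⁻²⁸ × 2.195 × 10⁻¹⁹) = 9.094 × 10⁻²⁴ kg·m/s.
λ = h/p = 6.626 × 10⁻³⁴ / 9.094 × 10⁻²⁴ = 7.29 × 10⁻¹¹ m = 72.9 pm.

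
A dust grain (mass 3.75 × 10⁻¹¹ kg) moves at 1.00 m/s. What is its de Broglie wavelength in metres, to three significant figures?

p = mv = 3.75 × 10⁻¹¹ × 1.00 = 3.750 × 10⁻¹¹ kg·m/s.
λ = h/p = 6.626 × 10⁻³⁴ / 3.750 × 10⁻¹¹ = 1.77 × 10⁻²³ m.

λ = 1.77 × 10⁻²³ m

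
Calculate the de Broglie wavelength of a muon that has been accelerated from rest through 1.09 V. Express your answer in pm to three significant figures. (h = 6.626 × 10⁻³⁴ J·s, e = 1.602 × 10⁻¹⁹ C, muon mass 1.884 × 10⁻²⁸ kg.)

KE = eV = 1.602 × 10⁻¹⁹ × 1.090 = 1.746 × 10⁻¹⁹ J.
p = √(2mKE) = √(2 × 1.884 × 10⁻²⁸ × 1.746 × 10⁻¹⁹) = 8.111 × 10⁻²⁴ kg·m/s.
λ = h/p = 6.626 × 10⁻³⁴ / 8.111 × 10⁻²⁴ = 8.17 × 10⁻¹¹ m = 81.7 pm.

λ = 81.7 pm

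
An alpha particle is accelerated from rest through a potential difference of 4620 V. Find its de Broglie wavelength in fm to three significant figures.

KE = 2eV = 2 × 1.602 × 10⁻¹⁹ × 4620 = 1.480 × 10⁻¹⁵ J.
p = √(2mKE) = √(2 × 6.645 × 10⁻²⁷ × 1.480 × 10⁻¹⁵) = 4.435 × 10⁻²¹ kg·m/s.
λ = h/p = 6.626 × 10⁻³⁴ / 4.435 × 10⁻²¹ = 1.49 × 10⁻¹³ m = 149 fm.

λ = 149 fm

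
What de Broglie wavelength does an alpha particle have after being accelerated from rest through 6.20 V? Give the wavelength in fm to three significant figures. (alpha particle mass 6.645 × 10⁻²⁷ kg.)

λ = 4080 fm

KE = 2eV = 2 × 1.602 × 10⁻¹⁹ × 6.200 = 1.986 × 10⁻¹⁸ J.
p = √(2mKE) = √(2 × 6.645 × 10⁻²⁷ × 1.986 × 10⁻¹⁸) = 1.625 × 10⁻²² kg·m/s.
λ = h/p = 6.626 × 10⁻³⁴ / 1.625 × 10⁻²² = 4.08 × 10⁻¹² m = 4080 fm.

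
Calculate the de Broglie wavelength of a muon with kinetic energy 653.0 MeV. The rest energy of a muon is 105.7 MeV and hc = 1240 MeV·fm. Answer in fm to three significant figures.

λ = 1.65 fm

Total energy E = KE + m₀c² = 653.0 + 105.7 = 758.7 MeV.
(pc)² = E² − (m₀c²)² = (758.7)² − (105.7)² = 5.645 × 10⁵ MeV², so pc = 751.3 MeV.
λ = hc/(pc) = 1240 MeV·fm / 751.3 MeV = 1.65 fm.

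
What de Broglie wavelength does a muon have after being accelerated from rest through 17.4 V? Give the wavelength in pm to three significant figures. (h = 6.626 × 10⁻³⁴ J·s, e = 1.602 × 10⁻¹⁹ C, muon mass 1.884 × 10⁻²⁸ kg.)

KE = eV = 1.602 × 10⁻¹⁹ × 17.40 = 2.787 × 10⁻¹⁸ J.
p = √(2mKE) = √(2 × 1.884 × 10⁻²⁸ × 2.787 × 10⁻¹⁸) = 3.241 × 10⁻²³ kg·m/s.
λ = h/p = 6.626 × 10⁻³⁴ / 3.241 × 10⁻²³ = 2.04 × 10⁻¹¹ m = 20.4 pm.

λ = 20.4 pm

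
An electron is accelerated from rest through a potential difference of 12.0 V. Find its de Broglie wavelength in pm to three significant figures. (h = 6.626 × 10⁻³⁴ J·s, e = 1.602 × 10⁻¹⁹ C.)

λ = 354 pm

KE = eV = 1.602 × 10⁻¹⁹ × 12.00 = 1.922 × 10⁻¹⁸ J.
p = √(2mKE) = √(2 × 9.109 × 10⁻³¹ × 1.922 × 10⁻¹⁸) = 1.871 × 10⁻²⁴ kg·m/s.
λ = h/p = 6.626 × 10⁻³⁴ / 1.871 × 10⁻²⁴ = 3.54 × 10⁻¹⁰ m = 354 pm.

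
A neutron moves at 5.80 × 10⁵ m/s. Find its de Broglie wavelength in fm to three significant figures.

p = mv = 1.675 × 10⁻²⁷ × 5.80 × 10⁵ = 9.715 × 10⁻²² kg·m/s.
λ = h/p = 6.626 × 10⁻³⁴ / 9.715 × 10⁻²² = 6.82 × 10⁻¹³ m = 682 fm.

λ = 682 fm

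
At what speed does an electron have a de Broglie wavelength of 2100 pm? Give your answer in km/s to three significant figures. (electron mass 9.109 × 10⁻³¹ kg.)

p = h/λ = 6.626 × 10⁻³⁴ / 2.100 × 10⁻⁹ = 3.155 × 10⁻²⁵ kg·m/s.
v = p/m = 3.155 × 10⁻²⁵ / 9.109 × 10⁻³¹ = 3.46 × 10⁵ m/s = 346 km/s.

v = 346 km/s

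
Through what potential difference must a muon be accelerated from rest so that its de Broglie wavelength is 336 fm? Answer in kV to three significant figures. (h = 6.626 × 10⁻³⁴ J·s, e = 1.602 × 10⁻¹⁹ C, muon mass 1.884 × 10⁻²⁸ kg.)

p = h/λ = 6.626 × 10⁻³⁴ / 3.360 × 10⁻¹³ = 1.972 × 10⁻²¹ kg·m/s.
KE = p²/(2m) = 1.032 × 10⁻¹⁴ J.
V = KE/e = 1.032 × 10⁻¹⁴ / (1.602 × 10⁻¹⁹) = 64.4 kV.

V = 64.4 kV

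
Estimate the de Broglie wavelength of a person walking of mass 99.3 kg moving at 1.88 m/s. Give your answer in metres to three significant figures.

p = mv = 99.3 × 1.88 = 1.867 × 10² kg·m/s.
λ = h/p = 6.626 × 10⁻³⁴ / 1.867 × 10² = 3.55 × 10⁻³⁶ m.

λ = 3.55 × 10⁻³⁶ m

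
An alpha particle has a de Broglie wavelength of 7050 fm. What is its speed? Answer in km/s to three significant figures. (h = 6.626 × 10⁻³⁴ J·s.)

v = 14.1 km/s

p = h/λ = 6.626 × 10⁻³⁴ / 7.050 × 10⁻¹² = 9.399 × 10⁻²³ kg·m/s.
v = p/m = 9.399 × 10⁻²³ / 6.645 × 10⁻²⁷ = 1.41 × 10⁴ m/s = 14.1 km/s.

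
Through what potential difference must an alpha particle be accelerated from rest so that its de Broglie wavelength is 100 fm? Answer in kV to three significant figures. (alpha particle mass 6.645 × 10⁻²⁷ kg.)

V = 10.3 kV

p = h/λ = 6.626 × 10⁻³⁴ / 1.000 × 10⁻¹³ = 6.626 × 10⁻²¹ kg·m/s.
KE = p²/(2m) = 3.304 × 10⁻¹⁵ J.
V = KE/2e = 3.304 × 10⁻¹⁵ / (2 × 1.602 × 10⁻¹⁹) = 10.3 kV.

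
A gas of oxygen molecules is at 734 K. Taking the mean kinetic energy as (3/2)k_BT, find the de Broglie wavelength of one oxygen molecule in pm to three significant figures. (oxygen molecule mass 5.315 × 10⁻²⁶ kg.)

λ = 16.5 pm

KE = (3/2)k_BT = 1.5 × 1.381 × 10⁻²³ × 734 = 1.520 × 10⁻²⁰ J.
p = √(2mKE) = √(2 × 5.315 × 10⁻²⁶ × 1.520 × 10⁻²⁰) = 4.020 × 10⁻²³ kg·m/s.
λ = h/p = 1.65 × 10⁻¹¹ m = 16.5 pm.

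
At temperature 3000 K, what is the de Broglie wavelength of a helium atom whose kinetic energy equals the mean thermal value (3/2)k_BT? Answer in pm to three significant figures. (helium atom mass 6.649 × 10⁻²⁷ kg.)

λ = 23.0 pm

KE = (3/2)k_BT = 1.5 × 1.381 × 10⁻²³ × 3000 = 6.215 × 10⁻²⁰ J.
p = √(2mKE) = √(2 × 6.649 × 10⁻²⁷ × 6.215 × 10⁻²⁰) = 2.875 × 10⁻²³ kg·m/s.
λ = h/p = 2.30 × 10⁻¹¹ m = 23.0 pm.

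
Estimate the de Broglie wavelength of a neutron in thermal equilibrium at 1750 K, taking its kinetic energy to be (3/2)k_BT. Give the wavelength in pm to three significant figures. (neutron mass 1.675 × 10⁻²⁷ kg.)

λ = 60.1 pm

KE = (3/2)k_BT = 1.5 × 1.381 × 10⁻²³ × 1750 = 3.625 × 10⁻²⁰ J.
p = √(2mKE) = √(2 × 1.675 × 10⁻²⁷ × 3.625 × 10⁻²⁰) = 1.102 × 10⁻²³ kg·m/s.
λ = h/p = 6.01 × 10⁻¹¹ m = 60.1 pm.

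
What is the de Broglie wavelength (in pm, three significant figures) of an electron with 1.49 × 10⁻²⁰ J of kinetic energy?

p = √(2mKE) = √(2 × 9.109 × 10⁻³¹ × 1.490 × 10⁻²⁰) = 1.648 × 10⁻²⁵ kg·m/s.
λ = h/p = 6.626 × 10⁻³⁴ / 1.648 × 10⁻²⁵ = 4.02 × 10⁻⁹ m = 4020 pm.

λ = 4020 pm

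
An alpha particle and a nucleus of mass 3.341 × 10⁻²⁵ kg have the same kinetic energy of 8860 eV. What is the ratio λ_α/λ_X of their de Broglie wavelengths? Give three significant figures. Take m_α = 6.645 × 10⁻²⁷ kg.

At fixed KE, p = √(2mKE) so λ = h/p ∝ 1/√m.
λ_α/λ_X = √(m_X/m_α) = √(3.341 × 10⁻²⁵/6.645 × 10⁻²⁷) = √(50.28) = 7.09.

λ_α/λ_X = 7.09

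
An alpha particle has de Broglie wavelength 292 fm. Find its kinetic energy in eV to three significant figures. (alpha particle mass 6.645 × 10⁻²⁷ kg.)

KE = 2420 eV

p = h/λ = 6.626 × 10⁻³⁴ / 2.920 × 10⁻¹³ = 2.269 × 10⁻²¹ kg·m/s.
KE = p²/(2m) = (2.269 × 10⁻²¹)² / (2 × 6.645 × 10⁻²⁷) = 3.874 × 10⁻¹⁶ J = 2420 eV.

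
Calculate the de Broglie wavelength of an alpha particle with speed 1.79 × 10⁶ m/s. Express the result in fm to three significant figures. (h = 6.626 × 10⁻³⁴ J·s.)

λ = 55.7 fm

p = mv = 6.645 × 10⁻²⁷ × 1.79 × 10⁶ = 1.189 × 10⁻²⁰ kg·m/s.
λ = h/p = 6.626 × 10⁻³⁴ / 1.189 × 10⁻²⁰ = 5.57 × 10⁻¹⁴ m = 55.7 fm.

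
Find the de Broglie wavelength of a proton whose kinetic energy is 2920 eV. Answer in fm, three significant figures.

λ = 530 fm

KE = 2920 eV = 4.678 × 10⁻¹⁶ J.
p = √(2mKE) = √(2 × 1.673 × 10⁻²⁷ × 4.678 × 10⁻¹⁶) = 1.251 × 10⁻²¹ kg·m/s.
λ = h/p = 6.626 × 10⁻³⁴ / 1.251 × 10⁻²¹ = 5.30 × 10⁻¹³ m = 530 fm.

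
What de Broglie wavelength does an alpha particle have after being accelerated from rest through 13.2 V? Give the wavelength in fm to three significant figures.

λ = 2790 fm

KE = 2eV = 2 × 1.602 × 10⁻¹⁹ × 13.20 = 4.229 × 10⁻¹⁸ J.
p = √(2mKE) = √(2 × 6.645 × 10⁻²⁷ × 4.229 × 10⁻¹⁸) = 2.371 × 10⁻²² kg·m/s.
λ = h/p = 6.626 × 10⁻³⁴ / 2.371 × 10⁻²² = 2.79 × 10⁻¹² m = 2790 fm.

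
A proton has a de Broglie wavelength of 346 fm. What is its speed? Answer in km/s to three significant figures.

v = 1140 km/s

p = h/λ = 6.626 × 10⁻³⁴ / 3.460 × 10⁻¹³ = 1.915 × 10⁻²¹ kg·m/s.
v = p/m = 1.915 × 10⁻²¹ / 1.673 × 10⁻²⁷ = 1.14 × 10⁶ m/s = 1140 km/s.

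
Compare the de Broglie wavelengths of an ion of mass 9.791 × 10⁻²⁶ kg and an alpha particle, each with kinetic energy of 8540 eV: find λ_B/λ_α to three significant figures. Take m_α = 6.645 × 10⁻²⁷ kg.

λ_B/λ_α = 0.261

At fixed KE, p = √(2mKE) so λ = h/p ∝ 1/√m.
λ_B/λ_α = √(m_α/m_B) = √(6.645 × 10⁻²⁷/9.791 × 10⁻²⁶) = √(0.06787) = 0.261.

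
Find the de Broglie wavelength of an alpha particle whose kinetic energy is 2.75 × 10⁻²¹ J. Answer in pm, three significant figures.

p = √(2mKE) = √(2 × 6.645 × 10⁻²⁷ × 2.750 × 10⁻²¹) = 6.045 × 10⁻²⁴ kg·m/s.
λ = h/p = 6.626 × 10⁻³⁴ / 6.045 × 10⁻²⁴ = 1.10 × 10⁻¹⁰ m = 110 pm.

λ = 110 pm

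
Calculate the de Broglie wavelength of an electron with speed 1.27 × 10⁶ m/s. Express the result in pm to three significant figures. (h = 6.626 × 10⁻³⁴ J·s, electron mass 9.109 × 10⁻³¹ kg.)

p = mv = 9.109 × 10⁻³¹ × 1.27 × 10⁶ = 1.157 × 10⁻²⁴ kg·m/s.
λ = h/p = 6.626 × 10⁻³⁴ / 1.157 × 10⁻²⁴ = 5.73 × 10⁻¹⁰ m = 573 pm.

λ = 573 pm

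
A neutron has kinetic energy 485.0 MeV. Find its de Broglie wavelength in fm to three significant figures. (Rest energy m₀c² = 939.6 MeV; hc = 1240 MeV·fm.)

Total energy E = KE + m₀c² = 485.0 + 939.6 = 1424.6 MeV.
(pc)² = E² − (m₀c²)² = (1424.6)² − (939.6)² = 1.147 × 10⁶ MeV², so pc = 1071 MeV.
λ = hc/(pc) = 1240 MeV·fm / 1071 MeV = 1.16 fm.

λ = 1.16 fm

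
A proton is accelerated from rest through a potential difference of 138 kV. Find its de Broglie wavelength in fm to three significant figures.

λ = 77.0 fm

KE = eV = 1.602 × 10⁻¹⁹ × 1.380 × 10⁵ = 2.211 × 10⁻¹⁴ J.
p = √(2mKE) = √(2 × 1.673 × 10⁻²⁷ × 2.211 × 10⁻¹⁴) = 8.601 × 10⁻²¹ kg·m/s.
λ = h/p = 6.626 × 10⁻³⁴ / 8.601 × 10⁻²¹ = 7.70 × 10⁻¹⁴ m = 77.0 fm.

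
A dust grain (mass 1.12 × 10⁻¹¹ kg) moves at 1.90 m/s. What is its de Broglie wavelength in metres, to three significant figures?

p = mv = 1.12 × 10⁻¹¹ × 1.90 = 2.128 × 10⁻¹¹ kg·m/s.
λ = h/p = 6.626 × 10⁻³⁴ / 2.128 × 10⁻¹¹ = 3.11 × 10⁻²³ m.

λ = 3.11 × 10⁻²³ m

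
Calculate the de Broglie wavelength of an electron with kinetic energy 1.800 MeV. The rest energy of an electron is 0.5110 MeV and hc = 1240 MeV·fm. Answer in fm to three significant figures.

λ = 550 fm

Total energy E = KE + m₀c² = 1.800 + 0.5110 = 2.3110 MeV.
(pc)² = E² − (m₀c²)² = (2.3110)² − (0.5110)² = 5.080 MeV², so pc = 2.254 MeV.
λ = hc/(pc) = 1240 MeV·fm / 2.254 MeV = 550 fm.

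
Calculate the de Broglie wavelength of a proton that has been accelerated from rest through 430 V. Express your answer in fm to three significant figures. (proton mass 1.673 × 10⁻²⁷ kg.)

KE = eV = 1.602 × 10⁻¹⁹ × 430.0 = 6.889 × 10⁻¹⁷ J.
p = √(2mKE) = √(2 × 1.673 × 10⁻²⁷ × 6.889 × 10⁻¹⁷) = 4.801 × 10⁻²² kg·m/s.
λ = h/p = 6.626 × 10⁻³⁴ / 4.801 × 10⁻²² = 1.38 × 10⁻¹² m = 1380 fm.

λ = 1380 fm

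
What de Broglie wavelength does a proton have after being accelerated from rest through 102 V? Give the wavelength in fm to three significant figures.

KE = eV = 1.602 × 10⁻¹⁹ × 102.0 = 1.634 × 10⁻¹⁷ J.
p = √(2mKE) = √(2 × 1.673 × 10⁻²⁷ × 1.634 × 10⁻¹⁷) = 2.338 × 10⁻²² kg·m/s.
λ = h/p = 6.626 × 10⁻³⁴ / 2.338 × 10⁻²² = 2.83 × 10⁻¹² m = 2830 fm.

λ = 2830 fm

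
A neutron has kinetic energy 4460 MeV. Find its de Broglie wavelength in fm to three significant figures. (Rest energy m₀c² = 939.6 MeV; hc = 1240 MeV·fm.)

Total energy E = KE + m₀c² = 4460 + 939.6 = 5399.6 MeV.
(pc)² = E² − (m₀c²)² = (5399.6)² − (939.6)² = 2.827 × 10⁷ MeV², so pc = 5317 MeV.
λ = hc/(pc) = 1240 MeV·fm / 5317 MeV = 0.233 fm.

λ = 0.233 fm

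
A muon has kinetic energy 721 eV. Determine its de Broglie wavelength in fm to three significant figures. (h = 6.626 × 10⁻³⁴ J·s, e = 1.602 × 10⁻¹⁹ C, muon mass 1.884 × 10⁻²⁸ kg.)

λ = 3180 fm

KE = 721 eV = 1.155 × 10⁻¹⁶ J.
p = √(2mKE) = √(2 × 1.884 × 10⁻²⁸ × 1.155 × 10⁻¹⁶) = 2.086 × 10⁻²² kg·m/s.
λ = h/p = 6.626 × 10⁻³⁴ / 2.086 × 10⁻²² = 3.18 × 10⁻¹² m = 3180 fm.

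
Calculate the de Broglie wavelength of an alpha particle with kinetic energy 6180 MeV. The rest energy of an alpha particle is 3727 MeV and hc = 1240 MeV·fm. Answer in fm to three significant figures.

Total energy E = KE + m₀c² = 6180 + 3727 = 9907 MeV.
(pc)² = E² − (m₀c²)² = (9907)² − (3727)² = 8.426 × 10⁷ MeV², so pc = 9179 MeV.
λ = hc/(pc) = 1240 MeV·fm / 9179 MeV = 0.135 fm.

λ = 0.135 fm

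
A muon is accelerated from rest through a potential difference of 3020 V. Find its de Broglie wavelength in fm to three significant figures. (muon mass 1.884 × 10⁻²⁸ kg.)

λ = 1550 fm

KE = eV = 1.602 × 10⁻¹⁹ × 3020 = 4.838 × 10⁻¹⁶ J.
p = √(2mKE) = √(2 × 1.884 × 10⁻²⁸ × 4.838 × 10⁻¹⁶) = 4.270 × 10⁻²² kg·m/s.
λ = h/p = 6.626 × 10⁻³⁴ / 4.270 × 10⁻²² = 1.55 × 10⁻¹² m = 1550 fm.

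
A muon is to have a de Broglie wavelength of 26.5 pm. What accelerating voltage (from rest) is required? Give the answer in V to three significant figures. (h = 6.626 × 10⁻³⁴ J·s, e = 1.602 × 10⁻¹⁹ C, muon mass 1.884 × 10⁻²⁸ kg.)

V = 10.4 V

p = h/λ = 6.626 × 10⁻³⁴ / 2.650 × 10⁻¹¹ = 2.500 × 10⁻²³ kg·m/s.
KE = p²/(2m) = 1.659 × 10⁻¹⁸ J.
V = KE/e = 1.659 × 10⁻¹⁸ / (1.602 × 10⁻¹⁹) = 10.4 V.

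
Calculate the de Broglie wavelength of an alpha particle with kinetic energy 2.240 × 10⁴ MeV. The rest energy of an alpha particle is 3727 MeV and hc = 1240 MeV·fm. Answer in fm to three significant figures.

Total energy E = KE + m₀c² = 2.240 × 10⁴ + 3727 = 26127 MeV.
(pc)² = E² − (m₀c²)² = (26127)² − (3727)² = 6.687 × 10⁸ MeV², so pc = 2.586 × 10⁴ MeV.
λ = hc/(pc) = 1240 MeV·fm / 2.586 × 10⁴ MeV = 0.0480 fm.

λ = 0.0480 fm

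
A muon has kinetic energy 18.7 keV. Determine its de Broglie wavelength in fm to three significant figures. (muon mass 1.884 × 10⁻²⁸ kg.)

KE = 18.7 keV = 2.996 × 10⁻¹⁵ J.
p = √(2mKE) = √(2 × 1.884 × 10⁻²⁸ × 2.996 × 10⁻¹⁵) = 1.062 × 10⁻²¹ kg·m/s.
λ = h/p = 6.626 × 10⁻³⁴ / 1.062 × 10⁻²¹ = 6.24 × 10⁻¹³ m = 624 fm.

λ = 624 fm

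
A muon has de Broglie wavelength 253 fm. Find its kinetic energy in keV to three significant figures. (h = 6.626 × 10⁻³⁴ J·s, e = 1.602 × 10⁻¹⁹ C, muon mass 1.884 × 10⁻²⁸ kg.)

KE = 114 keV

p = h/λ = 6.626 × 10⁻³⁴ / 2.530 × 10⁻¹³ = 2.619 × 10⁻²¹ kg·m/s.
KE = p²/(2m) = (2.619 × 10⁻²¹)² / (2 × 1.884 × 10⁻²⁸) = 1.820 × 10⁻¹⁴ J = 114 keV.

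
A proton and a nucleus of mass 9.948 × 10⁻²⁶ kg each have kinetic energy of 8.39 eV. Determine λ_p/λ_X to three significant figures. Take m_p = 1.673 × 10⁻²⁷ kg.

At fixed KE, p = √(2mKE) so λ = h/p ∝ 1/√m.
λ_p/λ_X = √(m_X/m_p) = √(9.948 × 10⁻²⁶/1.673 × 10⁻²⁷) = √(59.46) = 7.71.

λ_p/λ_X = 7.71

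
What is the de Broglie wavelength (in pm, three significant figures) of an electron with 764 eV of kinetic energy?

λ = 44.4 pm

KE = 764 eV = 1.224 × 10⁻¹⁶ J.
p = √(2mKE) = √(2 × 9.109 × 10⁻³¹ × 1.224 × 10⁻¹⁶) = 1.493 × 10⁻²³ kg·m/s.
λ = h/p = 6.626 × 10⁻³⁴ / 1.493 × 10⁻²³ = 4.44 × 10⁻¹¹ m = 44.4 pm.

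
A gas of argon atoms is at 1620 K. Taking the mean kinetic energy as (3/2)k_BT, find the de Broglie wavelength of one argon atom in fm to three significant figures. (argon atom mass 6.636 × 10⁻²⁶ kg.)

λ = 9930 fm

KE = (3/2)k_BT = 1.5 × 1.381 × 10⁻²³ × 1620 = 3.356 × 10⁻²⁰ J.
p = √(2mKE) = √(2 × 6.636 × 10⁻²⁶ × 3.356 × 10⁻²⁰) = 6.674 × 10⁻²³ kg·m/s.
λ = h/p = 9.93 × 10⁻¹² m = 9930 fm.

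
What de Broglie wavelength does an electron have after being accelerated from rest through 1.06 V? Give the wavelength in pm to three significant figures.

λ = 1190 pm

KE = eV = 1.602 × 10⁻¹⁹ × 1.060 = 1.698 × 10⁻¹⁹ J.
p = √(2mKE) = √(2 × 9.109 × 10⁻³¹ × 1.698 × 10⁻¹⁹) = 5.562 × 10⁻²⁵ kg·m/s.
λ = h/p = 6.626 × 10⁻³⁴ / 5.562 × 10⁻²⁵ = 1.19 × 10⁻⁹ m = 1190 pm.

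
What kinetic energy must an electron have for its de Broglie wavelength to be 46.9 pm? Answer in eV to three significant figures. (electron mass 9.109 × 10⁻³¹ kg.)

KE = 684 eV

p = h/λ = 6.626 × 10⁻³⁴ / 4.690 × 10⁻¹¹ = 1.413 × 10⁻²³ kg·m/s.
KE = p²/(2m) = (1.413 × 10⁻²³)² / (2 × 9.109 × 10⁻³¹) = 1.096 × 10⁻¹⁶ J = 684 eV.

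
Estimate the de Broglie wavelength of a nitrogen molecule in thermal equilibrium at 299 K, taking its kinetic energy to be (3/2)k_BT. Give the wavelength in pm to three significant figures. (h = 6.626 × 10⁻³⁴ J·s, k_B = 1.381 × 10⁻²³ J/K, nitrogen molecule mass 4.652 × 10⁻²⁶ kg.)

KE = (3/2)k_BT = 1.5 × 1.381 × 10⁻²³ × 299 = 6.194 × 10⁻²¹ J.
p = √(2mKE) = √(2 × 4.652 × 10⁻²⁶ × 6.194 × 10⁻²¹) = 2.401 × 10⁻²³ kg·m/s.
λ = h/p = 2.76 × 10⁻¹¹ m = 27.6 pm.

λ = 27.6 pm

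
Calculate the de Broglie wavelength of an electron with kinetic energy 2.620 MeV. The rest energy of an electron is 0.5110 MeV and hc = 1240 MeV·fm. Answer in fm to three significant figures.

Total energy E = KE + m₀c² = 2.620 + 0.5110 = 3.1310 MeV.
(pc)² = E² − (m₀c²)² = (3.1310)² − (0.5110)² = 9.542 MeV², so pc = 3.089 MeV.
λ = hc/(pc) = 1240 MeV·fm / 3.089 MeV = 401 fm.

λ = 401 fm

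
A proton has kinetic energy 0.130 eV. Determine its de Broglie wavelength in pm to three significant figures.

λ = 79.4 pm

KE = 0.130 eV = 2.083 × 10⁻²⁰ J.
p = √(2mKE) = √(2 × 1.673 × 10⁻²⁷ × 2.083 × 10⁻²⁰) = 8.348 × 10⁻²⁴ kg·m/s.
λ = h/p = 6.626 × 10⁻³⁴ / 8.348 × 10⁻²⁴ = 7.94 × 10⁻¹¹ m = 79.4 pm.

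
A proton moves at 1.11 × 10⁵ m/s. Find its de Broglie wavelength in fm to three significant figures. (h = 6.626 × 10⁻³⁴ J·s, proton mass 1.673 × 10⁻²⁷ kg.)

p = mv = 1.673 × 10⁻²⁷ × 1.11 × 10⁵ = 1.857 × 10⁻²² kg·m/s.
λ = h/p = 6.626 × 10⁻³⁴ / 1.857 × 10⁻²² = 3.57 × 10⁻¹² m = 3570 fm.

λ = 3570 fm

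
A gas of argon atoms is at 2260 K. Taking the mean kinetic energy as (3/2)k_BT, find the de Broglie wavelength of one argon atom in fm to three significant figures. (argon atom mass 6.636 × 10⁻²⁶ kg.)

KE = (3/2)k_BT = 1.5 × 1.381 × 10⁻²³ × 2260 = 4.682 × 10⁻²⁰ J.
p = √(2mKE) = √(2 × 6.636 × 10⁻²⁶ × 4.682 × 10⁻²⁰) = 7.883 × 10⁻²³ kg·m/s.
λ = h/p = 8.41 × 10⁻¹² m = 8410 fm.

λ = 8410 fm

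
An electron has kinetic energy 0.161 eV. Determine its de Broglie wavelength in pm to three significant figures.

λ = 3060 pm

KE = 0.161 eV = 2.579 × 10⁻²⁰ J.
p = √(2mKE) = √(2 × 9.109 × 10⁻³¹ × 2.579 × 10⁻²⁰) = 2.168 × 10⁻²⁵ kg·m/s.
λ = h/p = 6.626 × 10⁻³⁴ / 2.168 × 10⁻²⁵ = 3.06 × 10⁻⁹ m = 3060 pm.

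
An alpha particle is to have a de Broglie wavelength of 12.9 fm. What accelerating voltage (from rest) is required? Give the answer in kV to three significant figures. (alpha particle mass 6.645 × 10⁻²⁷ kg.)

V = 620 kV

p = h/λ = 6.626 × 10⁻³⁴ / 1.290 × 10⁻¹⁴ = 5.136 × 10⁻²⁰ kg·m/s.
KE = p²/(2m) = 1.985 × 10⁻¹³ J.
V = KE/2e = 1.985 × 10⁻¹³ / (2 × 1.602 × 10⁻¹⁹) = 620 kV.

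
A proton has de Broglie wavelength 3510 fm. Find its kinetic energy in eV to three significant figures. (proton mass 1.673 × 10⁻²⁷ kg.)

KE = 66.5 eV

p = h/λ = 6.626 × 10⁻³⁴ / 3.510 × 10⁻¹² = 1.888 × 10⁻²² kg·m/s.
KE = p²/(2m) = (1.888 × 10⁻²²)² / (2 × 1.673 × 10⁻²⁷) = 1.065 × 10⁻¹⁷ J = 66.5 eV.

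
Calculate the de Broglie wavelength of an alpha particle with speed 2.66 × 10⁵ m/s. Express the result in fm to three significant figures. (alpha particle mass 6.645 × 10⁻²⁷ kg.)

λ = 375 fm

p = mv = 6.645 × 10⁻²⁷ × 2.66 × 10⁵ = 1.768 × 10⁻²¹ kg·m/s.
λ = h/p = 6.626 × 10⁻³⁴ / 1.768 × 10⁻²¹ = 3.75 × 10⁻¹³ m = 375 fm.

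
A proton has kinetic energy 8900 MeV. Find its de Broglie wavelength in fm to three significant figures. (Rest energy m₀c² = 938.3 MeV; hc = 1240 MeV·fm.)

Total energy E = KE + m₀c² = 8900 + 938.3 = 9838.3 MeV.
(pc)² = E² − (m₀c²)² = (9838.3)² − (938.3)² = 9.591 × 10⁷ MeV², so pc = 9793 MeV.
λ = hc/(pc) = 1240 MeV·fm / 9793 MeV = 0.127 fm.

λ = 0.127 fm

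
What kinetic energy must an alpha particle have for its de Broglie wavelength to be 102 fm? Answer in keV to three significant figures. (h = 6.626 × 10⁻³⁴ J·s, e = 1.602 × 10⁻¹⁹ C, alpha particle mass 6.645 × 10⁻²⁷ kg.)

p = h/λ = 6.626 × 10⁻³⁴ / 1.020 × 10⁻¹³ = 6.496 × 10⁻²¹ kg·m/s.
KE = p²/(2m) = (6.496 × 10⁻²¹)² / (2 × 6.645 × 10⁻²⁷) = 3.175 × 10⁻¹⁵ J = 19.8 keV.

KE = 19.8 keV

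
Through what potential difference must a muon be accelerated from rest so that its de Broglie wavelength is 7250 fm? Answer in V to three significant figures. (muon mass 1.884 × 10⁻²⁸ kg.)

V = 138 V

p = h/λ = 6.626 × 10⁻³⁴ / 7.250 × 10⁻¹² = 9.139 × 10⁻²³ kg·m/s.
KE = p²/(2m) = 2.217 × 10⁻¹⁷ J.
V = KE/e = 2.217 × 10⁻¹⁷ / (1.602 × 10⁻¹⁹) = 138 V.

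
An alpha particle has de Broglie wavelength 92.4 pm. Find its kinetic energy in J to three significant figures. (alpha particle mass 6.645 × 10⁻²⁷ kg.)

KE = 3.87 × 10⁻²¹ J

p = h/λ = 6.626 × 10⁻³⁴ / 9.240 × 10⁻¹¹ = 7.171 × 10⁻²⁴ kg·m/s.
KE = p²/(2m) = (7.171 × 10⁻²⁴)² / (2 × 6.645 × 10⁻²⁷) = 3.869 × 10⁻²¹ J = 3.87 × 10⁻²¹ J.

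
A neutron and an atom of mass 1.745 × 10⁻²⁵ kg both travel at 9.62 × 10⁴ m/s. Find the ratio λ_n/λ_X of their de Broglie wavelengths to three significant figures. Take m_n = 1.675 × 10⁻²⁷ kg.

λ_n/λ_X = 104

At fixed v, p = mv so λ = h/(mv) ∝ 1/m.
λ_n/λ_X = m_X/m_n = 1.745 × 10⁻²⁵/1.675 × 10⁻²⁷ = 104.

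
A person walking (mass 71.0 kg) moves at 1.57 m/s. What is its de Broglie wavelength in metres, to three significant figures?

λ = 5.94 × 10⁻³⁶ m

p = mv = 71.0 × 1.57 = 1.115 × 10² kg·m/s.
λ = h/p = 6.626 × 10⁻³⁴ / 1.115 × 10² = 5.94 × 10⁻³⁶ m.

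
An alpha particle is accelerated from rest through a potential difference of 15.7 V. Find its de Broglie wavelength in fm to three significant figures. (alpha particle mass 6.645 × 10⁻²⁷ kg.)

λ = 2560 fm

KE = 2eV = 2 × 1.602 × 10⁻¹⁹ × 15.70 = 5.030 × 10⁻¹⁸ J.
p = √(2mKE) = √(2 × 6.645 × 10⁻²⁷ × 5.030 × 10⁻¹⁸) = 2.586 × 10⁻²² kg·m/s.
λ = h/p = 6.626 × 10⁻³⁴ / 2.586 × 10⁻²² = 2.56 × 10⁻¹² m = 2560 fm.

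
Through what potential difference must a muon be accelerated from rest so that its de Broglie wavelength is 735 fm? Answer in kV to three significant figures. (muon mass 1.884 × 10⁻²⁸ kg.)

p = h/λ = 6.626 × 10⁻³⁴ / 7.350 × 10⁻¹³ = 9.015 × 10⁻²² kg·m/s.
KE = p²/(2m) = 2.157 × 10⁻¹⁵ J.
V = KE/e = 2.157 × 10⁻¹⁵ / (1.602 × 10⁻¹⁹) = 13.5 kV.

V = 13.5 kV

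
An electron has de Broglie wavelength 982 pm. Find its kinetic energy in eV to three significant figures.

KE = 1.56 eV

p = h/λ = 6.626 × 10⁻³⁴ / 9.820 × 10⁻¹⁰ = 6.747 × 10⁻²⁵ kg·m/s.
KE = p²/(2m) = (6.747 × 10⁻²⁵)² / (2 × 9.109 × 10⁻³¹) = 2.499 × 10⁻¹⁹ J = 1.56 eV.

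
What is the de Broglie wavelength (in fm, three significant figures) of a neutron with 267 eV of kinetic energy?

λ = 1750 fm

KE = 267 eV = 4.277 × 10⁻¹⁷ J.
p = √(2mKE) = √(2 × 1.675 × 10⁻²⁷ × 4.277 × 10⁻¹⁷) = 3.785 × 10⁻²² kg·m/s.
λ = h/p = 6.626 × 10⁻³⁴ / 3.785 × 10⁻²² = 1.75 × 10⁻¹² m = 1750 fm.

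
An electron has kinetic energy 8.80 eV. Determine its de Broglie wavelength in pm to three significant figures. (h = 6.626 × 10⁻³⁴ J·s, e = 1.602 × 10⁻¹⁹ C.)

λ = 413 pm

KE = 8.80 eV = 1.410 × 10⁻¹⁸ J.
p = √(2mKE) = √(2 × 9.109 × 10⁻³¹ × 1.410 × 10⁻¹⁸) = 1.603 × 10⁻²⁴ kg·m/s.
λ = h/p = 6.626 × 10⁻³⁴ / 1.603 × 10⁻²⁴ = 4.13 × 10⁻¹⁰ m = 413 pm.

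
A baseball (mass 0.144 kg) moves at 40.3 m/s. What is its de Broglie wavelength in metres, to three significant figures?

p = mv = 0.144 × 40.3 = 5.803 kg·m/s.
λ = h/p = 6.626 × 10⁻³⁴ / 5.803 = 1.14 × 10⁻³⁴ m.

λ = 1.14 × 10⁻³⁴ m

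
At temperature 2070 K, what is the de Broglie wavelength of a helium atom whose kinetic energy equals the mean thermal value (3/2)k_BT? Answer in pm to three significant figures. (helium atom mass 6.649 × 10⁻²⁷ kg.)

λ = 27.7 pm

KE = (3/2)k_BT = 1.5 × 1.381 × 10⁻²³ × 2070 = 4.288 × 10⁻²⁰ J.
p = √(2mKE) = √(2 × 6.649 × 10⁻²⁷ × 4.288 × 10⁻²⁰) = 2.388 × 10⁻²³ kg·m/s.
λ = h/p = 2.77 × 10⁻¹¹ m = 27.7 pm.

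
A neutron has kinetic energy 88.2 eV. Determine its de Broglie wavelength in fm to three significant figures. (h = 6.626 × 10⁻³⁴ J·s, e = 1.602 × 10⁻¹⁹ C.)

KE = 88.2 eV = 1.413 × 10⁻¹⁷ J.
p = √(2mKE) = √(2 × 1.675 × 10⁻²⁷ × 1.413 × 10⁻¹⁷) = 2.176 × 10⁻²² kg·m/s.
λ = h/p = 6.626 × 10⁻³⁴ / 2.176 × 10⁻²² = 3.05 × 10⁻¹² m = 3050 fm.

λ = 3050 fm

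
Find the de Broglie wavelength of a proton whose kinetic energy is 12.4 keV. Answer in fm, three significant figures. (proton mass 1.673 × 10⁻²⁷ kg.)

λ = 257 fm

KE = 12.4 keV = 1.986 × 10⁻¹⁵ J.
p = √(2mKE) = √(2 × 1.673 × 10⁻²⁷ × 1.986 × 10⁻¹⁵) = 2.578 × 10⁻²¹ kg·m/s.
λ = h/p = 6.626 × 10⁻³⁴ / 2.578 × 10⁻²¹ = 2.57 × 10⁻¹³ m = 257 fm.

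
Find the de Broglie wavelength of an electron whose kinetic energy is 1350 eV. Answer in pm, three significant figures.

KE = 1350 eV = 2.163 × 10⁻¹⁶ J.
p = √(2mKE) = √(2 × 9.109 × 10⁻³¹ × 2.163 × 10⁻¹⁶) = 1.985 × 10⁻²³ kg·m/s.
λ = h/p = 6.626 × 10⁻³⁴ / 1.985 × 10⁻²³ = 3.34 × 10⁻¹¹ m = 33.4 pm.

λ = 33.4 pm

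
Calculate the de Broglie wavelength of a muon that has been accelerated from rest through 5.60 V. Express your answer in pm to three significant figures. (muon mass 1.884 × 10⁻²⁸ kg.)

λ = 36.0 pm

KE = eV = 1.602 × 10⁻¹⁹ × 5.600 = 8.971 × 10⁻¹⁹ J.
p = √(2mKE) = √(2 × 1.884 × 10⁻²⁸ × 8.971 × 10⁻¹⁹) = 1.839 × 10⁻²³ kg·m/s.
λ = h/p = 6.626 × 10⁻³⁴ / 1.839 × 10⁻²³ = 3.60 × 10⁻¹¹ m = 36.0 pm.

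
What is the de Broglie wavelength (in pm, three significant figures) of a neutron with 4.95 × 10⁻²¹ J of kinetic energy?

λ = 163 pm

p = √(2mKE) = √(2 × 1.675 × 10⁻²⁷ × 4.950 × 10⁻²¹) = 4.072 × 10⁻²⁴ kg·m/s.
λ = h/p = 6.626 × 10⁻³⁴ / 4.072 × 10⁻²⁴ = 1.63 × 10⁻¹⁰ m = 163 pm.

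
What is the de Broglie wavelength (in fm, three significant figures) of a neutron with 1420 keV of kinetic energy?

λ = 24.0 fm

KE = 1420 keV = 2.275 × 10⁻¹³ J.
p = √(2mKE) = √(2 × 1.675 × 10⁻²⁷ × 2.275 × 10⁻¹³) = 2.761 × 10⁻²⁰ kg·m/s.
λ = h/p = 6.626 × 10⁻³⁴ / 2.761 × 10⁻²⁰ = 2.40 × 10⁻¹⁴ m = 24.0 fm.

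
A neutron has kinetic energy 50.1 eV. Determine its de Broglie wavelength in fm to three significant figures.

KE = 50.1 eV = 8.026 × 10⁻¹⁸ J.
p = √(2mKE) = √(2 × 1.675 × 10⁻²⁷ × 8.026 × 10⁻¹⁸) = 1.640 × 10⁻²² kg·m/s.
λ = h/p = 6.626 × 10⁻³⁴ / 1.640 × 10⁻²² = 4.04 × 10⁻¹² m = 4040 fm.

λ = 4040 fm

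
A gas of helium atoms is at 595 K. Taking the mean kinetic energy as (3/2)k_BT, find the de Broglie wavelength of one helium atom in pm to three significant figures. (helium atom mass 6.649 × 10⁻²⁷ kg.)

λ = 51.8 pm

KE = (3/2)k_BT = 1.5 × 1.381 × 10⁻²³ × 595 = 1.233 × 10⁻²⁰ J.
p = √(2mKE) = √(2 × 6.649 × 10⁻²⁷ × 1.233 × 10⁻²⁰) = 1.280 × 10⁻²³ kg·m/s.
λ = h/p = 5.18 × 10⁻¹¹ m = 51.8 pm.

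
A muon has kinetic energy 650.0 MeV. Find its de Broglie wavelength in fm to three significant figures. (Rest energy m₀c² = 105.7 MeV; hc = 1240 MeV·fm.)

λ = 1.66 fm

Total energy E = KE + m₀c² = 650.0 + 105.7 = 755.7 MeV.
(pc)² = E² − (m₀c²)² = (755.7)² − (105.7)² = 5.599 × 10⁵ MeV², so pc = 748.3 MeV.
λ = hc/(pc) = 1240 MeV·fm / 748.3 MeV = 1.66 fm.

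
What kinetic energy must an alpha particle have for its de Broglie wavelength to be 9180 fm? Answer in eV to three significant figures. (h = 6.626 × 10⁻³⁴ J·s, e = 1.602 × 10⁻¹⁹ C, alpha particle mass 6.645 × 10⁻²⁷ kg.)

p = h/λ = 6.626 × 10⁻³⁴ / 9.180 × 10⁻¹² = 7.218 × 10⁻²³ kg·m/s.
KE = p²/(2m) = (7.218 × 10⁻²³)² / (2 × 6.645 × 10⁻²⁷) = 3.920 × 10⁻¹⁹ J = 2.45 eV.

KE = 2.45 eV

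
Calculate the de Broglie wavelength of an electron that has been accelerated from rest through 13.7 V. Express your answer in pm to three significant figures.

λ = 331 pm

KE = eV = 1.602 × 10⁻¹⁹ × 13.70 = 2.195 × 10⁻¹⁸ J.
p = √(2mKE) = √(2 × 9.109 × 10⁻³¹ × 2.195 × 10⁻¹⁸) = 2.000 × 10⁻²⁴ kg·m/s.
λ = h/p = 6.626 × 10⁻³⁴ / 2.000 × 10⁻²⁴ = 3.31 × 10⁻¹⁰ m = 331 pm.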